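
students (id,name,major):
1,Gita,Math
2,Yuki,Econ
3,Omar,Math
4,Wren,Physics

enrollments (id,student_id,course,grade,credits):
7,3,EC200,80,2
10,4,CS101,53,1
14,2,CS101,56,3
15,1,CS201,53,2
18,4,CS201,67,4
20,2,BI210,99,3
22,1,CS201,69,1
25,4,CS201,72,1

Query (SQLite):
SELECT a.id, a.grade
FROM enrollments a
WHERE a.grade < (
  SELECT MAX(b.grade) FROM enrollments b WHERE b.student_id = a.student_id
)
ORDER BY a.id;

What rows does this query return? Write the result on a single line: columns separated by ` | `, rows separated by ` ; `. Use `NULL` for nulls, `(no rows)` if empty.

For each enrollments row a, compute MAX(grade) over rows sharing a.student_id.
Keep row a if a.grade < that per-group MAX.
  student_id=1: MAX(grade) = 69
  student_id=2: MAX(grade) = 99
  student_id=3: MAX(grade) = 80
  student_id=4: MAX(grade) = 72

10 | 53 ; 14 | 56 ; 15 | 53 ; 18 | 67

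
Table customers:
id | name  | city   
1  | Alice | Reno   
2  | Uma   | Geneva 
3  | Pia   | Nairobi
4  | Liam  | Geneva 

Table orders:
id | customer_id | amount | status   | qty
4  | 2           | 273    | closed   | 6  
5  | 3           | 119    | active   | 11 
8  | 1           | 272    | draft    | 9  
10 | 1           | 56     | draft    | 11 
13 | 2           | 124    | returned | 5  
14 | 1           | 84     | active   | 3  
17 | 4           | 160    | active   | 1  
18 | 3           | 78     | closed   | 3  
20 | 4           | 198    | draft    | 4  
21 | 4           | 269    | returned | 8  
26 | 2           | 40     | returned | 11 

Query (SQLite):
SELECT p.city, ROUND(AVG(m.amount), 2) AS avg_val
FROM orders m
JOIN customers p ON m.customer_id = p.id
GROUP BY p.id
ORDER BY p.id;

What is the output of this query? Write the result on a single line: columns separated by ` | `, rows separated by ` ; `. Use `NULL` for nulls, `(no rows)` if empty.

Join each orders row to its customers via customer_id.
Group joined rows by customers.id; compute ROUND(AVG(m.amount), 2) per group.
  1: ids {8, 10, 14} → ROUND(AVG(m.amount), 2)=137.33
  2: ids {4, 13, 26} → ROUND(AVG(m.amount), 2)=145.67
  3: ids {5, 18} → ROUND(AVG(m.amount), 2)=98.5
  4: ids {17, 20, 21} → ROUND(AVG(m.amount), 2)=209

Reno | 137.33 ; Geneva | 145.67 ; Nairobi | 98.5 ; Geneva | 209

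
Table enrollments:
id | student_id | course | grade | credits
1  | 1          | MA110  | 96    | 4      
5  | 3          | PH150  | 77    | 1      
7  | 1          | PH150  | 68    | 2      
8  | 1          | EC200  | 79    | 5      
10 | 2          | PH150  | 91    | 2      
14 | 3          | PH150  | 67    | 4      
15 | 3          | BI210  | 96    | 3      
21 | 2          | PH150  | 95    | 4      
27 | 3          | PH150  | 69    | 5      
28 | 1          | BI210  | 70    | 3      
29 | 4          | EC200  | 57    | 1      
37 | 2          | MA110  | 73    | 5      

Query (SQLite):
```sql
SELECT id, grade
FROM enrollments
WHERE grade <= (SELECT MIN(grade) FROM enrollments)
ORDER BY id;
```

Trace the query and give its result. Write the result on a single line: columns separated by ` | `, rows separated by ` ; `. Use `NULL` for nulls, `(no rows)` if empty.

29 | 57

Scalar subquery: MIN(grade) over all enrollments rows = 57.
Keep rows where grade <= that value.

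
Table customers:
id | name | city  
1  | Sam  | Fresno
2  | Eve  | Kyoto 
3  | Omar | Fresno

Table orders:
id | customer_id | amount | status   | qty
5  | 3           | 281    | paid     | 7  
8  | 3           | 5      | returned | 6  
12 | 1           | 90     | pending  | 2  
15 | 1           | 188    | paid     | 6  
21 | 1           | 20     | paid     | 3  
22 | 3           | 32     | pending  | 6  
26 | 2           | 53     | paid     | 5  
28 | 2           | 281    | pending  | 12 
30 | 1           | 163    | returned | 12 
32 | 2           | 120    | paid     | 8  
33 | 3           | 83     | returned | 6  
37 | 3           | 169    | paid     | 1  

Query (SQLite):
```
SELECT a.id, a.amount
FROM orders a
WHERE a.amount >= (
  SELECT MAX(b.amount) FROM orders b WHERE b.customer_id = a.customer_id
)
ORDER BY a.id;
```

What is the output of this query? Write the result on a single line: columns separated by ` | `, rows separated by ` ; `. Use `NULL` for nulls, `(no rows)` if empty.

5 | 281 ; 15 | 188 ; 28 | 281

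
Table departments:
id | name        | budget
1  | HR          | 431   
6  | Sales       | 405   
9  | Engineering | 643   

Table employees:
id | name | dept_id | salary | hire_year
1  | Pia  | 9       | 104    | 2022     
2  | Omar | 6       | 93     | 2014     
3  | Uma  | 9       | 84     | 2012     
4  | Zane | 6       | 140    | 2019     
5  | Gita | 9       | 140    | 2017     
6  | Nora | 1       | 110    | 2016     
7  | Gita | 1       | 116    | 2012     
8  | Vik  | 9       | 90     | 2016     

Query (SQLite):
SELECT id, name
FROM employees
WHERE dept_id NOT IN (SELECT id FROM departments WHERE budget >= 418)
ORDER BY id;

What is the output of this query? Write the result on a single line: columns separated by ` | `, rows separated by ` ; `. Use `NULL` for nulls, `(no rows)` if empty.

2 | Omar ; 4 | Zane

Inner query: departments.id where budget >= 418.
Outer: keep employees rows whose dept_id is not in that set.
Inner query → {1, 9}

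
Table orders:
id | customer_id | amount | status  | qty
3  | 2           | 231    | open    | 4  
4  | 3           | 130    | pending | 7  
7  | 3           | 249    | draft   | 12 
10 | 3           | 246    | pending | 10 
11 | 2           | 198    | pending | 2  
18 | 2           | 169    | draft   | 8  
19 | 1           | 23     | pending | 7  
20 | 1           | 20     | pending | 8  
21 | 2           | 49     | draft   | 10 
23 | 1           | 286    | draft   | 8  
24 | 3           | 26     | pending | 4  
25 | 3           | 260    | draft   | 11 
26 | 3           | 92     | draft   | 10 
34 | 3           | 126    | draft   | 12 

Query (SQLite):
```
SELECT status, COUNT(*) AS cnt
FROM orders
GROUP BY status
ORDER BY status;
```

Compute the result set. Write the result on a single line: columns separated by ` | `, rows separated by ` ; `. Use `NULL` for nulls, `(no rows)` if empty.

draft | 7 ; open | 1 ; pending | 6

Partition orders by status; compute COUNT(*) within each group.
  draft: ids {7, 18, 21, 23, 25, 26, 34} → COUNT(*)=7
  open: ids {3} → COUNT(*)=1
  pending: ids {4, 10, 11, 19, 20, 24} → COUNT(*)=6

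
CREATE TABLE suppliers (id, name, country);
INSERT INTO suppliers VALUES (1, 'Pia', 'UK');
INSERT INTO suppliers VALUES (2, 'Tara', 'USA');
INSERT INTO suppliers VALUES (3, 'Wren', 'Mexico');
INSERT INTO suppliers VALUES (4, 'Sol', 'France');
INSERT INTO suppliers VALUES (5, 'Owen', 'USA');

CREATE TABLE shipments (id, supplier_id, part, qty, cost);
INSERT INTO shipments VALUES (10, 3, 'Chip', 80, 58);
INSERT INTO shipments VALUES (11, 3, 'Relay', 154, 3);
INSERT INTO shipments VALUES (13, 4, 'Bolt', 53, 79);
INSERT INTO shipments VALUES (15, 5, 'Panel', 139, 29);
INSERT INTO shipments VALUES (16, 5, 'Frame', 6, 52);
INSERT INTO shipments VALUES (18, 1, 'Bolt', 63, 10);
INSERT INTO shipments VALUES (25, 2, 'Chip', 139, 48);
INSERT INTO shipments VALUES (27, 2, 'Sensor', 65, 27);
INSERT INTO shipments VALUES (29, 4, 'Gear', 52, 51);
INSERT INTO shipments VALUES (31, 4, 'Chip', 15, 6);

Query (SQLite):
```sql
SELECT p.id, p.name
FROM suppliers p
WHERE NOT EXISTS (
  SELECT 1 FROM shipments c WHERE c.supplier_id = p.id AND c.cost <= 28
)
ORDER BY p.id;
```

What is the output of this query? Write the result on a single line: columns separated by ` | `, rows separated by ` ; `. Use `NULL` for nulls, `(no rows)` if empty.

5 | Owen

For each suppliers row, check whether any shipments with matching supplier_id has cost <= 28.
Keep rows where that is false.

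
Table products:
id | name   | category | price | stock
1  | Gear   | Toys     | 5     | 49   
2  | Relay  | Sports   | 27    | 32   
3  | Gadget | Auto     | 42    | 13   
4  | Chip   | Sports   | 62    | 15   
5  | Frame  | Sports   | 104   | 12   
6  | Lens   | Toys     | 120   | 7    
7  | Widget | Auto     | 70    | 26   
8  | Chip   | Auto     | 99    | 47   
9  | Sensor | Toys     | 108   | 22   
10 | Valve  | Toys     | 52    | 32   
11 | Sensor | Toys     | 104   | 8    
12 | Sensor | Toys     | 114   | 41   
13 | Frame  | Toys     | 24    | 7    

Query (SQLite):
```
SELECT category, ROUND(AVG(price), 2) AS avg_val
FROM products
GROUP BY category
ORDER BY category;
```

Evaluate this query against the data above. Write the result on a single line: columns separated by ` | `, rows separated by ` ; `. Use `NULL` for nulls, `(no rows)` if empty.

Partition products by category; compute ROUND(AVG(price), 2) within each group.
  Auto: ids {3, 7, 8} → ROUND(AVG(price), 2)=70.33
  Sports: ids {2, 4, 5} → ROUND(AVG(price), 2)=64.33
  Toys: ids {1, 6, 9, 10, 11, 12, 13} → ROUND(AVG(price), 2)=75.29

Auto | 70.33 ; Sports | 64.33 ; Toys | 75.29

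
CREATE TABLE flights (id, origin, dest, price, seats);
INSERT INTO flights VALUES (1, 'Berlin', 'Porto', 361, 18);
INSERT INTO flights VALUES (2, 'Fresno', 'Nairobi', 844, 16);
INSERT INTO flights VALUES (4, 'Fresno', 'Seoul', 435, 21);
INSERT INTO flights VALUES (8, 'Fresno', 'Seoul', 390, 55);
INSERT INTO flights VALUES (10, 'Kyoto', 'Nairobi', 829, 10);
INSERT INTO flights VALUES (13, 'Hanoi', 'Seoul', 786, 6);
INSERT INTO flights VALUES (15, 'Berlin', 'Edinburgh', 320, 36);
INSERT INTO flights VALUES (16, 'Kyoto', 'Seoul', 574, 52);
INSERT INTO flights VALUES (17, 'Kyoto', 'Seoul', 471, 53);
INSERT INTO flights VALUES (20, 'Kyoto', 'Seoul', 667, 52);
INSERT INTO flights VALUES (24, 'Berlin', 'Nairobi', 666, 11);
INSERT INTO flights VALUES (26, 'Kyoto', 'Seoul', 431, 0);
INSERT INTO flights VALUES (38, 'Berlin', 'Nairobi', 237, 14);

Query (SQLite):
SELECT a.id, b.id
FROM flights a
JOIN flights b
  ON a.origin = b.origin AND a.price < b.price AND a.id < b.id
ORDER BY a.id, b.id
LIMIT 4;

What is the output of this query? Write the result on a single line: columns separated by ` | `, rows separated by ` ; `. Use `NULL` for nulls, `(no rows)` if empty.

1 | 24 ; 15 | 24 ; 16 | 20 ; 17 | 20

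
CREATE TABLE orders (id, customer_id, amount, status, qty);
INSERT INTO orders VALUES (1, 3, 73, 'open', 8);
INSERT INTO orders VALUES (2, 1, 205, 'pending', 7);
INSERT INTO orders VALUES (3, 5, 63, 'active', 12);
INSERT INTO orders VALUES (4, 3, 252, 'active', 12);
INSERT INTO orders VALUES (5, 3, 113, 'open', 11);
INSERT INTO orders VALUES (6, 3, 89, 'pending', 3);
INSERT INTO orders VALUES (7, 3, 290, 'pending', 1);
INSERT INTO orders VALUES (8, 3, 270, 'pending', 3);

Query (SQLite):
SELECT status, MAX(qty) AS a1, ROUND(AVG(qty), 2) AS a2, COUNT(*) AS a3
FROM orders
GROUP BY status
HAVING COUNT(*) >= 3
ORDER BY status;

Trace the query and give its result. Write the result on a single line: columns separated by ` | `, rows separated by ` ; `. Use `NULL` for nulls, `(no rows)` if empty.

Group orders by status.
Per group compute: MAX(qty), ROUND(AVG(qty), 2), COUNT(*).
HAVING: drop groups with fewer than 3 rows.
  active: ids {3, 4} → MAX(qty)=12, ROUND(AVG(qty), 2)=12, COUNT(*)=2
  open: ids {1, 5} → MAX(qty)=11, ROUND(AVG(qty), 2)=9.5, COUNT(*)=2
  pending: ids {2, 6, 7, 8} → MAX(qty)=7, ROUND(AVG(qty), 2)=3.5, COUNT(*)=4

pending | 7 | 3.5 | 4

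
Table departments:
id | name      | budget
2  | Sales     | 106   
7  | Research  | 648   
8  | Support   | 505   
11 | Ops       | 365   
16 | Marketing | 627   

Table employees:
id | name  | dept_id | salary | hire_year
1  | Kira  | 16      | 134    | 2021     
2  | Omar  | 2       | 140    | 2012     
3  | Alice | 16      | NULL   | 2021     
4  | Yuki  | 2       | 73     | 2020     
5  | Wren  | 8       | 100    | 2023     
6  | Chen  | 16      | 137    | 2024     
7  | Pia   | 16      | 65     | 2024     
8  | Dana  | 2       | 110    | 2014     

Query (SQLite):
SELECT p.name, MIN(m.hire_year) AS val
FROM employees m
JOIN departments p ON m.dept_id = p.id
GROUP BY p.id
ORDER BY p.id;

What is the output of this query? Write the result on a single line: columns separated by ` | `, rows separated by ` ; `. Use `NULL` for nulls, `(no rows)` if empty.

Join each employees row to its departments via dept_id.
Group joined rows by departments.id; compute MIN(m.hire_year) per group.
  2: ids {2, 4, 8} → MIN(m.hire_year)=2012
  8: ids {5} → MIN(m.hire_year)=2023
  16: ids {1, 3, 6, 7} → MIN(m.hire_year)=2021

Sales | 2012 ; Support | 2023 ; Marketing | 2021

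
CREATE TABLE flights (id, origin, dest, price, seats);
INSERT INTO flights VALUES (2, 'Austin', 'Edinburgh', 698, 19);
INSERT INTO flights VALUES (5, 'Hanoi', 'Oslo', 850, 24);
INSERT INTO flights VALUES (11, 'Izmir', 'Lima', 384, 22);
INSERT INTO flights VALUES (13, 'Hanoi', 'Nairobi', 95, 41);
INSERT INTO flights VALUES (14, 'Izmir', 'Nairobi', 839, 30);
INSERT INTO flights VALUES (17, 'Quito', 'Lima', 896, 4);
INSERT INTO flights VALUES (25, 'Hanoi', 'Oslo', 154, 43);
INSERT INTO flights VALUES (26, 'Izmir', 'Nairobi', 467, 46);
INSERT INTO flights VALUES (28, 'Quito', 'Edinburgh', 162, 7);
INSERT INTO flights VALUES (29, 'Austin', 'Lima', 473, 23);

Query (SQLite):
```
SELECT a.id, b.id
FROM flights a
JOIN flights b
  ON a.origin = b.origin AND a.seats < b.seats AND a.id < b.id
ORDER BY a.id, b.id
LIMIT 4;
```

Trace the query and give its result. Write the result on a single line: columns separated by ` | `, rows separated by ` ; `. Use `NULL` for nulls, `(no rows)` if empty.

2 | 29 ; 5 | 13 ; 5 | 25 ; 11 | 14

Pairs (a,b) with same origin, a.seats < b.seats, a.id < b.id.
origin groups: Austin:{2,29} Hanoi:{5,13,25} Izmir:{11,14,26} Quito:{17,28}
Ordered by (a.id, b.id); first 4.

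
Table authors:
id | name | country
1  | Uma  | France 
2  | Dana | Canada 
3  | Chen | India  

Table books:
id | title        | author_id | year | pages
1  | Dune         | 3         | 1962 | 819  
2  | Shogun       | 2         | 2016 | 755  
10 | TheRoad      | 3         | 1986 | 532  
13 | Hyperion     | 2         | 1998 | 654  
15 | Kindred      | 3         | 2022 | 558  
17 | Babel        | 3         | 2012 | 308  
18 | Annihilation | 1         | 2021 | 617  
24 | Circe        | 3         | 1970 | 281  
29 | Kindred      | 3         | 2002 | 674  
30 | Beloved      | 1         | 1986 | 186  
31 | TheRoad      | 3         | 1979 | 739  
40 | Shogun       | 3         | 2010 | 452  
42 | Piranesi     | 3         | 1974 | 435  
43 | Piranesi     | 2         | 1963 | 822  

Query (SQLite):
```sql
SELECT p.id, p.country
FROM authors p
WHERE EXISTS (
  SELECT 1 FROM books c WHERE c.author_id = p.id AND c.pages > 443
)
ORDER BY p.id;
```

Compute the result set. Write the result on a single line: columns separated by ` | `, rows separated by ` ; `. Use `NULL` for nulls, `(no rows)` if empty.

1 | France ; 2 | Canada ; 3 | India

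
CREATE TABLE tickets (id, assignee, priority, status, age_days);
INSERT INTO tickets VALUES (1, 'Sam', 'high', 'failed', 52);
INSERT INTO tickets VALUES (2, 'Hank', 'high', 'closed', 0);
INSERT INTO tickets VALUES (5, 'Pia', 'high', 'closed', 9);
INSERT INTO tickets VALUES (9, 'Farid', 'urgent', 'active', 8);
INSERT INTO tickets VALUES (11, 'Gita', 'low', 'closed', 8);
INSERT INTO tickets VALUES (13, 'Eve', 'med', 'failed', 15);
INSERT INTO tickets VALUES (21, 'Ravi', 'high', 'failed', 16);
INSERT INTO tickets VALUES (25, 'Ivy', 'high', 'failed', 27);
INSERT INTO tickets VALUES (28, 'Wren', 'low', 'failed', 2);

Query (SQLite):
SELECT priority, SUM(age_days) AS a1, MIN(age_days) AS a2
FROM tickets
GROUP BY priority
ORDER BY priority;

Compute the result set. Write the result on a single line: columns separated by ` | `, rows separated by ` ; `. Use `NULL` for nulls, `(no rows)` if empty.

high | 104 | 0 ; low | 10 | 2 ; med | 15 | 15 ; urgent | 8 | 8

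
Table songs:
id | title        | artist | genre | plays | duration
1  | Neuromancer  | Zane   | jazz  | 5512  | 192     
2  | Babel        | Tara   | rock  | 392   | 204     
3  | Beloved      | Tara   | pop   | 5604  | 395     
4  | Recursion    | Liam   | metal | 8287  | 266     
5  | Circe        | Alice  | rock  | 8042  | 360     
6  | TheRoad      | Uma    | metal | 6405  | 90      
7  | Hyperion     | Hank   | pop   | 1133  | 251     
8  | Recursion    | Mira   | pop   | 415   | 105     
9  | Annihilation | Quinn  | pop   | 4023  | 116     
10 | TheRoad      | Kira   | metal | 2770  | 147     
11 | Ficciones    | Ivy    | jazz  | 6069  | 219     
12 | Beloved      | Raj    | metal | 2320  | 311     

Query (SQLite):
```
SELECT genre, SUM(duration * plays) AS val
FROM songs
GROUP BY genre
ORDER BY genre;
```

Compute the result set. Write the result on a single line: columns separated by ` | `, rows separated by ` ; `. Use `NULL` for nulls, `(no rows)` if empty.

For each row compute duration * plays.
Group by genre; take SUM of the expression per group.
  jazz: ids {1, 11} → SUM(duration * plays)=2387415
  metal: ids {4, 6, 10, 12} → SUM(duration * plays)=3909502
  pop: ids {3, 7, 8, 9} → SUM(duration * plays)=3008206
  rock: ids {2, 5} → SUM(duration * plays)=2975088

jazz | 2387415 ; metal | 3909502 ; pop | 3008206 ; rock | 2975088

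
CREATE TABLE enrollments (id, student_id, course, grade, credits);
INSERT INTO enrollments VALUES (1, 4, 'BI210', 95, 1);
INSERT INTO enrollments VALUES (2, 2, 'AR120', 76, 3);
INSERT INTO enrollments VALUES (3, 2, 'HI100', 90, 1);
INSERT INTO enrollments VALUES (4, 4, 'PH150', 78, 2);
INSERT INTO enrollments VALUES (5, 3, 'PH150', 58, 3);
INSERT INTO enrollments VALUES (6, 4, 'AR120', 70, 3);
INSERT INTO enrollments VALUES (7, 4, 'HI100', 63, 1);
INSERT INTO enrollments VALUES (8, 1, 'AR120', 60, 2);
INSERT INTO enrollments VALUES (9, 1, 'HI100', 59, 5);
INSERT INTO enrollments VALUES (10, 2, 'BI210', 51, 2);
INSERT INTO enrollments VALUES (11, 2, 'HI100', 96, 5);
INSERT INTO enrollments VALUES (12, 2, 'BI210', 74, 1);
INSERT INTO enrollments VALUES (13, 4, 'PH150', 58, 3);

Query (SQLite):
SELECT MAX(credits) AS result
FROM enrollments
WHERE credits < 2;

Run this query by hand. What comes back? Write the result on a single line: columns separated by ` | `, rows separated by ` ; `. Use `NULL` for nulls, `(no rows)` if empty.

Rows where credits < 2 → credits values: [1, 1, 1, 1].
MAX of non-NULL values = 1.

1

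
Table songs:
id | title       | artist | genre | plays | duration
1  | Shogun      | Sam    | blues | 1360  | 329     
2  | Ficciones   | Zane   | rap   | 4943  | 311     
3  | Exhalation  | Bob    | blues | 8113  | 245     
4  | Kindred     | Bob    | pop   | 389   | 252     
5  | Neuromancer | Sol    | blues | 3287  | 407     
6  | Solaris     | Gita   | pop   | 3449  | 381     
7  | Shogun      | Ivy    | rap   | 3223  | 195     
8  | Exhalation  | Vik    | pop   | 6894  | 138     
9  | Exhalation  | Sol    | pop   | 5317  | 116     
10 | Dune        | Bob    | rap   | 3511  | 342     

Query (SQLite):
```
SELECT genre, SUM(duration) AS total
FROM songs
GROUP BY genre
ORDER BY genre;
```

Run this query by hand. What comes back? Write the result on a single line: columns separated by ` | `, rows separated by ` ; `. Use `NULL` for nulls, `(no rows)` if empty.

blues | 981 ; pop | 887 ; rap | 848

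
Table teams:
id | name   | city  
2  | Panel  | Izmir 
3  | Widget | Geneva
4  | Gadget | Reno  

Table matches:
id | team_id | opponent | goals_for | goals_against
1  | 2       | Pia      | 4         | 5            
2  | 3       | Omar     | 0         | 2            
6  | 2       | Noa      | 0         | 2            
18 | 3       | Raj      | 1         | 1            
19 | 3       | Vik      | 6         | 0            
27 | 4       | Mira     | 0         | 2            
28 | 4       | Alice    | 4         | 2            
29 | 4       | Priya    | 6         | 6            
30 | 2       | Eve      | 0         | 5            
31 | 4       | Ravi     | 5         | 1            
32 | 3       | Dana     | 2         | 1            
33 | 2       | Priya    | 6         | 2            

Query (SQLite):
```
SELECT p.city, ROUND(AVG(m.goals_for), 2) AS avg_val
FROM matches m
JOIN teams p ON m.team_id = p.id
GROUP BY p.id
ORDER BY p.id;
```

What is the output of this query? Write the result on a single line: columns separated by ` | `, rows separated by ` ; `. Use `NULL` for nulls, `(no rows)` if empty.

Izmir | 2.5 ; Geneva | 2.25 ; Reno | 3.75

Join each matches row to its teams via team_id.
Group joined rows by teams.id; compute ROUND(AVG(m.goals_for), 2) per group.
  2: ids {1, 6, 30, 33} → ROUND(AVG(m.goals_for), 2)=2.5
  3: ids {2, 18, 19, 32} → ROUND(AVG(m.goals_for), 2)=2.25
  4: ids {27, 28, 29, 31} → ROUND(AVG(m.goals_for), 2)=3.75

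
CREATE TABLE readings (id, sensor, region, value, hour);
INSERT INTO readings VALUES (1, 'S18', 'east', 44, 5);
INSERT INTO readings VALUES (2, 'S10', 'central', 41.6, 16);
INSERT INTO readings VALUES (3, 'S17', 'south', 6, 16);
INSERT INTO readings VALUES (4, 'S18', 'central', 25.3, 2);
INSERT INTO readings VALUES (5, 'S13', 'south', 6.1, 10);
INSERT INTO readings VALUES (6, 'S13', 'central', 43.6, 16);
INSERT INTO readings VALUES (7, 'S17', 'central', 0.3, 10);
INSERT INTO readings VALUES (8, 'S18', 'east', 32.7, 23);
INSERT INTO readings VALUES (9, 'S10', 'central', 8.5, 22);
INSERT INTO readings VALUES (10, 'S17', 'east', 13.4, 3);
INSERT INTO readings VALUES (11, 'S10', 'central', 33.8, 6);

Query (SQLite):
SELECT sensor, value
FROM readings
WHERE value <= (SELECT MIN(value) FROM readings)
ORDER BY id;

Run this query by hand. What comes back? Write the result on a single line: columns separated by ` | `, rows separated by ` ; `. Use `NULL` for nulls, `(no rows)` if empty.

Scalar subquery: MIN(value) over all readings rows = 0.3.
Keep rows where value <= that value.

S17 | 0.3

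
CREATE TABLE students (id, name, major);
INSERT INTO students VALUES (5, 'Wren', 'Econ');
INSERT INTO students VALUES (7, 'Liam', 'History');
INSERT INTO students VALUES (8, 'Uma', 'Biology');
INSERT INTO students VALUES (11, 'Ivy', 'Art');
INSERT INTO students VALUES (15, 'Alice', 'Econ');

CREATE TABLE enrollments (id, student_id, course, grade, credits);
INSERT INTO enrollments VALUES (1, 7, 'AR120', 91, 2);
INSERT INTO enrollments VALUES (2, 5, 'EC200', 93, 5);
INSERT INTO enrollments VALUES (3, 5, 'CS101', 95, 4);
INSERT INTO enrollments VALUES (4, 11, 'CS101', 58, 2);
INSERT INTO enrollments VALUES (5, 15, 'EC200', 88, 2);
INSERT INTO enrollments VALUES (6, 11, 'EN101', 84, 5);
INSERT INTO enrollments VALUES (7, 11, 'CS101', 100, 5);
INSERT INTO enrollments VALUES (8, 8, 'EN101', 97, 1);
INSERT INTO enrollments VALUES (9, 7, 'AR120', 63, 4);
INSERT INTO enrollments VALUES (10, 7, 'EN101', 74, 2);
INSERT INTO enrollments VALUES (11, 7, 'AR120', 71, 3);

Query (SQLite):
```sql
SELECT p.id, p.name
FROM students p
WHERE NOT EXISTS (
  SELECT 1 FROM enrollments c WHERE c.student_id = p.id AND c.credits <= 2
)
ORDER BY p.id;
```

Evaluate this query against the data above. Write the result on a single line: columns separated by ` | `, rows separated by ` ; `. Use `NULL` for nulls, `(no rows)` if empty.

5 | Wren

For each students row, check whether any enrollments with matching student_id has credits <= 2.
Keep rows where that is false.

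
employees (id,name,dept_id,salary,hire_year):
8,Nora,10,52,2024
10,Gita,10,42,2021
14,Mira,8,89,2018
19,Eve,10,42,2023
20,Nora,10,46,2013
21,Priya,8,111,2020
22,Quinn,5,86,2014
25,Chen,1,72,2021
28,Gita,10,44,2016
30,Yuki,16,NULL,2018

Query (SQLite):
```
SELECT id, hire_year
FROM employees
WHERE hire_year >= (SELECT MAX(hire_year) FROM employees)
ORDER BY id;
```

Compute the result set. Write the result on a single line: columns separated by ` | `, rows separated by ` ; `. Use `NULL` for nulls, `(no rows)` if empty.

8 | 2024

Scalar subquery: MAX(hire_year) over all employees rows = 2024.
Keep rows where hire_year >= that value.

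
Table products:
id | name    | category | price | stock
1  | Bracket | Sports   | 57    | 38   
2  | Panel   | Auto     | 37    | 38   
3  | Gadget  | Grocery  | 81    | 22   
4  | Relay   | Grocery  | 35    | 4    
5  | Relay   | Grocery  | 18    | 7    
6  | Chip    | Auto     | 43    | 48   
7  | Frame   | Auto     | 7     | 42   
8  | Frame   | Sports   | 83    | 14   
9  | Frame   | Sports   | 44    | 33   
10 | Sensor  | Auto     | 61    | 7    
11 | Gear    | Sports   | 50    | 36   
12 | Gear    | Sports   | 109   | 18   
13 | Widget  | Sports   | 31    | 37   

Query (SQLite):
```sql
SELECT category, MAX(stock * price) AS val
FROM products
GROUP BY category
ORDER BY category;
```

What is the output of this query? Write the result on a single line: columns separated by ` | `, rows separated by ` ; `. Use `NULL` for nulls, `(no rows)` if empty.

For each row compute stock * price.
Group by category; take MAX of the expression per group.
  Auto: ids {2, 6, 7, 10} → MAX(stock * price)=2064
  Grocery: ids {3, 4, 5} → MAX(stock * price)=1782
  Sports: ids {1, 8, 9, 11, 12, 13} → MAX(stock * price)=2166

Auto | 2064 ; Grocery | 1782 ; Sports | 2166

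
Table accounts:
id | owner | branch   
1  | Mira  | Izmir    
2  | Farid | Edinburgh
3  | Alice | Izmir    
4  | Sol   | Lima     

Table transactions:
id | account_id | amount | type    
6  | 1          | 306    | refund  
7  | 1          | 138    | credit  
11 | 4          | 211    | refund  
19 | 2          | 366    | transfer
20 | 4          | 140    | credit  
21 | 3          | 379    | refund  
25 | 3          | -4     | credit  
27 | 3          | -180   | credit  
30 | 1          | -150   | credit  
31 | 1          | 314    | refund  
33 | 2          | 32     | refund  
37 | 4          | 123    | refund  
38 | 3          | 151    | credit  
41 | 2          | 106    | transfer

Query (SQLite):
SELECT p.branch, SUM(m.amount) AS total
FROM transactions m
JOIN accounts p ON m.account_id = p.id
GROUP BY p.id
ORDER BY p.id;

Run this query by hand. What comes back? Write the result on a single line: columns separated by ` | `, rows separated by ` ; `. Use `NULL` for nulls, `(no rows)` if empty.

Izmir | 608 ; Edinburgh | 504 ; Izmir | 346 ; Lima | 474

Join each transactions row to its accounts via account_id.
Group joined rows by accounts.id; compute SUM(m.amount) per group.
  1: ids {6, 7, 30, 31} → SUM(m.amount)=608
  2: ids {19, 33, 41} → SUM(m.amount)=504
  3: ids {21, 25, 27, 38} → SUM(m.amount)=346
  4: ids {11, 20, 37} → SUM(m.amount)=474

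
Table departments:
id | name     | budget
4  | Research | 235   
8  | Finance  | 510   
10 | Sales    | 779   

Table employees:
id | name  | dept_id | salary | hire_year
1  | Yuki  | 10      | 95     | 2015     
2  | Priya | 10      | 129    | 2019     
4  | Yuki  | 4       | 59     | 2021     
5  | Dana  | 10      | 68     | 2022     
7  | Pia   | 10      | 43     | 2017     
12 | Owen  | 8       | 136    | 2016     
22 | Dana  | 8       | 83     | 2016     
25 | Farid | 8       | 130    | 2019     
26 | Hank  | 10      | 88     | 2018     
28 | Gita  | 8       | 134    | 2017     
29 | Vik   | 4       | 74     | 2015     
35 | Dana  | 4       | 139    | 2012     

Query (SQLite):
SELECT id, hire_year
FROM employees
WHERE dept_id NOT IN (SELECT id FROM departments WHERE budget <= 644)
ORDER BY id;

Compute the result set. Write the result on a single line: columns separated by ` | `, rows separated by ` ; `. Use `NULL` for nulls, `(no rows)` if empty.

1 | 2015 ; 2 | 2019 ; 5 | 2022 ; 7 | 2017 ; 26 | 2018

Inner query: departments.id where budget <= 644.
Outer: keep employees rows whose dept_id is not in that set.
Inner query → {4, 8}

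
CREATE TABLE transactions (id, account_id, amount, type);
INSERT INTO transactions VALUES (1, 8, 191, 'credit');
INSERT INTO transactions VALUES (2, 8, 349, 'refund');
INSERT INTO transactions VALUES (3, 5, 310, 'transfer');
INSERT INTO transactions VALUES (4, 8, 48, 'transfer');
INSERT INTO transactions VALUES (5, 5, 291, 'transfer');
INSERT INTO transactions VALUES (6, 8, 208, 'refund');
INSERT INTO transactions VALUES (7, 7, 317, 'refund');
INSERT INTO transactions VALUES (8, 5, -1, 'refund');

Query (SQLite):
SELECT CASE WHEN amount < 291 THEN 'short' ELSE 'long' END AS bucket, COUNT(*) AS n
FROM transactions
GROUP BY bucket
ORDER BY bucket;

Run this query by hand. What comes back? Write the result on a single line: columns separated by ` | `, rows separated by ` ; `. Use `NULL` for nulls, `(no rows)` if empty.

long | 4 ; short | 4

Bucket rows by amount < 291 → 'short' else 'long'; count each bucket.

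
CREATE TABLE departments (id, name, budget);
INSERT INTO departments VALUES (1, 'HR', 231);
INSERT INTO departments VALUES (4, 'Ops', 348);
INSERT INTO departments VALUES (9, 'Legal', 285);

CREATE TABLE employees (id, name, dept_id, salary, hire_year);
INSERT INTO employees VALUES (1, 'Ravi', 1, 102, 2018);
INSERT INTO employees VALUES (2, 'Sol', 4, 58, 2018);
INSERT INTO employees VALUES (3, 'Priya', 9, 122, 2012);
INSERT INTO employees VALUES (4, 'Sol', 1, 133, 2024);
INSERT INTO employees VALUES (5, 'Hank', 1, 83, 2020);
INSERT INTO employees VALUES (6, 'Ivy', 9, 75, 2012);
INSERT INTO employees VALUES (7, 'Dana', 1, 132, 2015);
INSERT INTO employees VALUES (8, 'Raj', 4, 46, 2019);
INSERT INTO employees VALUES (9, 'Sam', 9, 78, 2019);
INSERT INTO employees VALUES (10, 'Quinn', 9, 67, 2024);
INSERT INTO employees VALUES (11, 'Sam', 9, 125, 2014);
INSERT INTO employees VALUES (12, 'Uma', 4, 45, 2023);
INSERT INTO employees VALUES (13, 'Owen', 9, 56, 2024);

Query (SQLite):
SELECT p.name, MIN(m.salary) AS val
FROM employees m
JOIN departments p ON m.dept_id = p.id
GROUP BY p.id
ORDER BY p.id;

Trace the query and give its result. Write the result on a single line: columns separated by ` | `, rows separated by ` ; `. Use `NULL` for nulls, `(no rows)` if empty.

Join each employees row to its departments via dept_id.
Group joined rows by departments.id; compute MIN(m.salary) per group.
  1: ids {1, 4, 5, 7} → MIN(m.salary)=83
  4: ids {2, 8, 12} → MIN(m.salary)=45
  9: ids {3, 6, 9, 10, 11, 13} → MIN(m.salary)=56

HR | 83 ; Ops | 45 ; Legal | 56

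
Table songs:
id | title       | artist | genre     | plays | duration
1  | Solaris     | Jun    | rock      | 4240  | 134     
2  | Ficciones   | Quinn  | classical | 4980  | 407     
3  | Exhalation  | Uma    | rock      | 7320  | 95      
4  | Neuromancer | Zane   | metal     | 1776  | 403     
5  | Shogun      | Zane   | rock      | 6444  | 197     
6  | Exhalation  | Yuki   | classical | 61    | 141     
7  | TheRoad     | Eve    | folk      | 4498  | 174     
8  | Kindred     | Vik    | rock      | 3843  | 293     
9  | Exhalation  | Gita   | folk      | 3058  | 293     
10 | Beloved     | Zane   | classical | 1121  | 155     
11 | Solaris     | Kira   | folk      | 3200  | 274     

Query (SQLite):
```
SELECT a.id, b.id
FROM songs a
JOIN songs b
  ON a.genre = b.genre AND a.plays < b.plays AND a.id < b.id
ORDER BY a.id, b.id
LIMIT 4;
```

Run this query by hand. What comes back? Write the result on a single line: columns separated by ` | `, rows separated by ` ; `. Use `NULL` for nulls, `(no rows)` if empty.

1 | 3 ; 1 | 5 ; 6 | 10 ; 9 | 11

Pairs (a,b) with same genre, a.plays < b.plays, a.id < b.id.
genre groups: classical:{2,6,10} folk:{7,9,11} metal:{4} rock:{1,3,5,8}
Ordered by (a.id, b.id); first 4.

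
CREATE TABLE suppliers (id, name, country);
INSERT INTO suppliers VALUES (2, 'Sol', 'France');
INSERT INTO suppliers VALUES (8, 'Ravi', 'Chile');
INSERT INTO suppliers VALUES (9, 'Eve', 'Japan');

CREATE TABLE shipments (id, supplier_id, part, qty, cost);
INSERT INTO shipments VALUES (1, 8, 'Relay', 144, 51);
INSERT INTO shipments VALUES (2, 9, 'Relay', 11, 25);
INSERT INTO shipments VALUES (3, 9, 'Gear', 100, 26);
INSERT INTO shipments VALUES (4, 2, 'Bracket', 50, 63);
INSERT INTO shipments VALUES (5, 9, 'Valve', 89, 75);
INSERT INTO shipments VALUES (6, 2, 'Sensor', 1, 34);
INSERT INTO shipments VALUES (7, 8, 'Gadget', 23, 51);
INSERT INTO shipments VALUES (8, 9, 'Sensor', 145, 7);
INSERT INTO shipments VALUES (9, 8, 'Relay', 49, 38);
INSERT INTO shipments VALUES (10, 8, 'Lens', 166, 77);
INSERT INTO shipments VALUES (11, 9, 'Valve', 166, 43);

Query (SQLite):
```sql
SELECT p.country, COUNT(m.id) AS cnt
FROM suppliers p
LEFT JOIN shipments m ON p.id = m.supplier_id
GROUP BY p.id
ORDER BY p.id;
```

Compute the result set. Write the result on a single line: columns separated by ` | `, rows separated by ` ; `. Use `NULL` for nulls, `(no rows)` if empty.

LEFT JOIN keeps every suppliers row; unmatched ones get NULL for shipments columns.
Group by suppliers.id and compute COUNT(m.id). COUNT(col) of an all-NULL group is 0.
  2: ids {4, 6} → COUNT(m.id)=2
  8: ids {1, 7, 9, 10} → COUNT(m.id)=4
  9: ids {2, 3, 5, 8, 11} → COUNT(m.id)=5

France | 2 ; Chile | 4 ; Japan | 5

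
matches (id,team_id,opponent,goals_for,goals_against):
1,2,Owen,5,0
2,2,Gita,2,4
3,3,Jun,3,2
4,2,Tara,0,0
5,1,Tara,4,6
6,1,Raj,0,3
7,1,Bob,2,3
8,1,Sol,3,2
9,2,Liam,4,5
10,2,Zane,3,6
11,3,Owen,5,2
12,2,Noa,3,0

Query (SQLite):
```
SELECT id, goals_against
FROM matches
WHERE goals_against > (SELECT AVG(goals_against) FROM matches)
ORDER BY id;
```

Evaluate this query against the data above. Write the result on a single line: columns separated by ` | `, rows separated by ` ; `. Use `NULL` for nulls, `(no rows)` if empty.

Scalar subquery: AVG(goals_against) over all matches rows = 2.75.
Keep rows where goals_against > that value.

2 | 4 ; 5 | 6 ; 6 | 3 ; 7 | 3 ; 9 | 5 ; 10 | 6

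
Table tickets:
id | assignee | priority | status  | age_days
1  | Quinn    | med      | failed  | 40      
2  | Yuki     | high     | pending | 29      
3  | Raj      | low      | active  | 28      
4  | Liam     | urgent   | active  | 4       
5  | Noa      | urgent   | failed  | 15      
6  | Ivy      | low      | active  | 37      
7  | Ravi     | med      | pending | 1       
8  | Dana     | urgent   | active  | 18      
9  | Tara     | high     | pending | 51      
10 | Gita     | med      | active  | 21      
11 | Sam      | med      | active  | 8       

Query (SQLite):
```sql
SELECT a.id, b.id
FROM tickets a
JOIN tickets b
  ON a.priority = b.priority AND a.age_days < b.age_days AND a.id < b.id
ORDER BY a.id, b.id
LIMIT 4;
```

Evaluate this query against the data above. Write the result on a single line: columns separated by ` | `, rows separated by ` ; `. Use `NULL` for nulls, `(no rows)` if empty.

2 | 9 ; 3 | 6 ; 4 | 5 ; 4 | 8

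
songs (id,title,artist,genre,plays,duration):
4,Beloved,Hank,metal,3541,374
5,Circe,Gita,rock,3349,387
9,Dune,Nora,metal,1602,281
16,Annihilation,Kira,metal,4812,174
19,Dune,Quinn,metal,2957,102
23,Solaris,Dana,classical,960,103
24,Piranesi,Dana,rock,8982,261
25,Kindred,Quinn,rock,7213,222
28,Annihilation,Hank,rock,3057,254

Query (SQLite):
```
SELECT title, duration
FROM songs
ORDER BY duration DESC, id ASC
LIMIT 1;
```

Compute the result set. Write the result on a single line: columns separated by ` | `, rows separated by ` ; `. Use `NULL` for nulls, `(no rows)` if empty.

Circe | 387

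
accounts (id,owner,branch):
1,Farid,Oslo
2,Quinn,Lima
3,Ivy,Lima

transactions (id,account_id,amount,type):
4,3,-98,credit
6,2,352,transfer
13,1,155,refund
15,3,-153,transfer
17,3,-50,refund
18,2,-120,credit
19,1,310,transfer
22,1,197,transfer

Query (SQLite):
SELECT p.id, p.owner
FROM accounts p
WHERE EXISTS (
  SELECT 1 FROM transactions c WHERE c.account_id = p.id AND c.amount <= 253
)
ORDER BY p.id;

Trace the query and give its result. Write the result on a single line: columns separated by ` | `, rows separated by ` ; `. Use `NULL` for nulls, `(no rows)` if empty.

1 | Farid ; 2 | Quinn ; 3 | Ivy

For each accounts row, check whether any transactions with matching account_id has amount <= 253.
Keep rows where that is true.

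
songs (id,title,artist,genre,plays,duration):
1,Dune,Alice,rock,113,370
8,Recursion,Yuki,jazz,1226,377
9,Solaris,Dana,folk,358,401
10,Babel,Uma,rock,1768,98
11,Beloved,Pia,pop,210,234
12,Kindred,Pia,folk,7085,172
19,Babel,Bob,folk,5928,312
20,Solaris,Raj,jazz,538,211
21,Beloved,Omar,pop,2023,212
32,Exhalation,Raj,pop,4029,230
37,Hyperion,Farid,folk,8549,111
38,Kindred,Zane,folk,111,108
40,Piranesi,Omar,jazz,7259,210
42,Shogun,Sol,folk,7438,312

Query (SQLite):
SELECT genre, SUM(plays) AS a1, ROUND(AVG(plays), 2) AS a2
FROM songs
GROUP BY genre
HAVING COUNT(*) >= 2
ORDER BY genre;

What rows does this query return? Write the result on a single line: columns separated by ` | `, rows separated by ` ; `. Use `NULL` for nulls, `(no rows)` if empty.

Group songs by genre.
Per group compute: SUM(plays), ROUND(AVG(plays), 2).
HAVING: drop groups with fewer than 2 rows.
  folk: ids {9, 12, 19, 37, 38, 42} → SUM(plays)=29469, ROUND(AVG(plays), 2)=4911.5
  jazz: ids {8, 20, 40} → SUM(plays)=9023, ROUND(AVG(plays), 2)=3007.67
  pop: ids {11, 21, 32} → SUM(plays)=6262, ROUND(AVG(plays), 2)=2087.33
  rock: ids {1, 10} → SUM(plays)=1881, ROUND(AVG(plays), 2)=940.5

folk | 29469 | 4911.5 ; jazz | 9023 | 3007.67 ; pop | 6262 | 2087.33 ; rock | 1881 | 940.5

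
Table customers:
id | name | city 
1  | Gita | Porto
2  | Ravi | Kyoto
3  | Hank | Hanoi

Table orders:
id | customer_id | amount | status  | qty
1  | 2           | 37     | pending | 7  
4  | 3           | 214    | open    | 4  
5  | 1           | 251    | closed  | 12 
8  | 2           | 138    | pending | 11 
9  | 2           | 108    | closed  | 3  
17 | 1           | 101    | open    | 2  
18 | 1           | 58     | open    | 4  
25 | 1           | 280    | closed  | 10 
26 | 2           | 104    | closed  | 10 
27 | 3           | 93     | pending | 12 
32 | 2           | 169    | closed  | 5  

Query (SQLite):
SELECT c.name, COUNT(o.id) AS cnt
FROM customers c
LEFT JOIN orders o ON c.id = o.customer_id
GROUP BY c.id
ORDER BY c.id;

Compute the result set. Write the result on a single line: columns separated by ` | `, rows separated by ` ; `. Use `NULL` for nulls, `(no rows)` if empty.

LEFT JOIN keeps every customers row; unmatched ones get NULL for orders columns.
Group by customers.id and compute COUNT(o.id). COUNT(col) of an all-NULL group is 0.
  1: ids {5, 17, 18, 25} → COUNT(o.id)=4
  2: ids {1, 8, 9, 26, 32} → COUNT(o.id)=5
  3: ids {4, 27} → COUNT(o.id)=2

Gita | 4 ; Ravi | 5 ; Hank | 2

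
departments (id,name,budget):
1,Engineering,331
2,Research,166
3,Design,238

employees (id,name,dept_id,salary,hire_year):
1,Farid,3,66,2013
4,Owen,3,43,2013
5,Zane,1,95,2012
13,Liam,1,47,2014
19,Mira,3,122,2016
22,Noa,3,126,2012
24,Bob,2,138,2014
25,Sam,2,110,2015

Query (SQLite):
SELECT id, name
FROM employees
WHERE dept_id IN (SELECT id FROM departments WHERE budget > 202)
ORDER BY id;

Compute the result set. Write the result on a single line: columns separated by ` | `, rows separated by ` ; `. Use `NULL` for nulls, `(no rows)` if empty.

Inner query: departments.id where budget > 202.
Outer: keep employees rows whose dept_id is in that set.
Inner query → {1, 3}

1 | Farid ; 4 | Owen ; 5 | Zane ; 13 | Liam ; 19 | Mira ; 22 | Noa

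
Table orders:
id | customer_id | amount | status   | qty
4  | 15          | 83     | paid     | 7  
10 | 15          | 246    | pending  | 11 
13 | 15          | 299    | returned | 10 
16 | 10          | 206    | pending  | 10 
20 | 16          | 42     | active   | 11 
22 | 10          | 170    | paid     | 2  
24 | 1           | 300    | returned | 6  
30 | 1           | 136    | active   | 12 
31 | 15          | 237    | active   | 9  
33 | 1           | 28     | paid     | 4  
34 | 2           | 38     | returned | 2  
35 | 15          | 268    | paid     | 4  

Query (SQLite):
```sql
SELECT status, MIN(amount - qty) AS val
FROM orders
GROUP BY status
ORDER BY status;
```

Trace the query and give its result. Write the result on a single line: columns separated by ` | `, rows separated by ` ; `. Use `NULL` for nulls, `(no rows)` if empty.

For each row compute amount - qty.
Group by status; take MIN of the expression per group.
  active: ids {20, 30, 31} → MIN(amount - qty)=31
  paid: ids {4, 22, 33, 35} → MIN(amount - qty)=24
  pending: ids {10, 16} → MIN(amount - qty)=196
  returned: ids {13, 24, 34} → MIN(amount - qty)=36

active | 31 ; paid | 24 ; pending | 196 ; returned | 36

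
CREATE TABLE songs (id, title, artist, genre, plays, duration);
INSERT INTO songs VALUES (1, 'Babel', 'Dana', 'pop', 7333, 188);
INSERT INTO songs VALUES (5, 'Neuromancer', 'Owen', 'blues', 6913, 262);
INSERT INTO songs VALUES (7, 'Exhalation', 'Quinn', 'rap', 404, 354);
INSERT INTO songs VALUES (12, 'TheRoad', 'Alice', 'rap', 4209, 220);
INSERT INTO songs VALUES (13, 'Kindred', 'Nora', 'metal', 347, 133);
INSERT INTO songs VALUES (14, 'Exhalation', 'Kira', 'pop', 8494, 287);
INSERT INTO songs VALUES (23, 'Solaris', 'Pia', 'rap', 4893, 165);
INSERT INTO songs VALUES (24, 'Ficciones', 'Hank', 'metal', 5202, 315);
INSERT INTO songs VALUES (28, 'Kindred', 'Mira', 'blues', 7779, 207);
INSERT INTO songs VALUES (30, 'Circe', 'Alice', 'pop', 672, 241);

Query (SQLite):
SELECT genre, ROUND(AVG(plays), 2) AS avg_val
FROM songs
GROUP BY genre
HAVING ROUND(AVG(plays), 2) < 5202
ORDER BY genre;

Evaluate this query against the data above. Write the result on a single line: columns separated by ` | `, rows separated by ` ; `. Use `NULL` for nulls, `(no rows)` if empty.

Partition songs by genre; compute ROUND(AVG(plays), 2) within each group.
HAVING: keep groups where ROUND(AVG(plays), 2) < 5202.
  blues: ids {5, 28} → ROUND(AVG(plays), 2)=7346
  metal: ids {13, 24} → ROUND(AVG(plays), 2)=2774.5
  pop: ids {1, 14, 30} → ROUND(AVG(plays), 2)=5499.67
  rap: ids {7, 12, 23} → ROUND(AVG(plays), 2)=3168.67

metal | 2774.5 ; rap | 3168.67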